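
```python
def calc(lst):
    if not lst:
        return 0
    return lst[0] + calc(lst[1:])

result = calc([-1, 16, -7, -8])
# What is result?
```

(-1) + 16 + (-7) + (-8) + 0 = 0

Answer: 0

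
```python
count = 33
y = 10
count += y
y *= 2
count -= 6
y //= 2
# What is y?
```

Trace:
`count = 33` → count = 33
`y = 10` → y = 10
`count += y` → count = 43
`y *= 2` → y = 20
`count -= 6` → count = 37
`y //= 2` → y = 10
So y = 10

Answer: 10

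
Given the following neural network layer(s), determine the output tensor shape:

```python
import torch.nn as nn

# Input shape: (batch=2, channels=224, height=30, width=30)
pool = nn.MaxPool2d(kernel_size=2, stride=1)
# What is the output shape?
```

Input: (2, 224, 30, 30) -> Output: (2, 224, 29, 29)

Answer: (2, 224, 29, 29)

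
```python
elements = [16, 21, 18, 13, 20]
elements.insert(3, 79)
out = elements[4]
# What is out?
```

Trace:
`elements = [16, 21, 18, 13, 20]` → elements = [16, 21, 18, 13, 20]
`elements.insert(3, 79)` → elements = [16, 21, 18, 79, 13, 20]
`out = elements[4]` → out = 13
So out = 13

Answer: 13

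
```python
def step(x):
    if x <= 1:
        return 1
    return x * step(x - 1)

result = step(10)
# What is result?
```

step(10) = 10 * 9 * 8 * 7 * 6 * 5 * 4 * 3 * 2 * 1 = 3628800

Answer: 3628800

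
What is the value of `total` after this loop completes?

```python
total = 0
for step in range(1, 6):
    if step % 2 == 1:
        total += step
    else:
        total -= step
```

Add odd, subtract even
`total` takes the values: 0 → 1 → -1 → 2 → -2 → 3

Answer: 3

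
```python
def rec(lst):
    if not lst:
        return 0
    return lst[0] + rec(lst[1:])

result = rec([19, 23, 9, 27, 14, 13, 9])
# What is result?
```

19 + 23 + 9 + 27 + 14 + 13 + 9 + 0 = 114

Answer: 114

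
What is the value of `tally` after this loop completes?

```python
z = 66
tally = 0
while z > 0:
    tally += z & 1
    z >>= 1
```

Count set bits in 66 (binary: 0b1000010)
`tally` takes the values: 0 → 1 → 2

Answer: 2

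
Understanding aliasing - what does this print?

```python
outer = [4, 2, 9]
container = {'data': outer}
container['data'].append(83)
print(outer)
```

Key concept: dict holds reference to list.
Step by step:
`outer = [4, 2, 9]` → outer = [4, 2, 9]
`container = {'data': outer}` → container = {'data': [4, 2, 9]}
`container['data'].append(83)` → outer = [4, 2, 9, 83]; container = {'data': [4, 2, 9, 83]}
`print(outer)` → prints [4, 2, 9, 83]

Answer: [4, 2, 9, 83]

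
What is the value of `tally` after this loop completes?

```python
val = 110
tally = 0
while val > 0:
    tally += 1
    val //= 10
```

Count digits by repeated division by 10
`tally` takes the values: 0 → 1 → 2 → 3

Answer: 3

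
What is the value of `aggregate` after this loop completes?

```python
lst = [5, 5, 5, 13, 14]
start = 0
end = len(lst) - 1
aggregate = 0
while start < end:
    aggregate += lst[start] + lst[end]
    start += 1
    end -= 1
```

Sum of pairs from ends
`aggregate` takes the values: 0 → 19 → 37

Answer: 37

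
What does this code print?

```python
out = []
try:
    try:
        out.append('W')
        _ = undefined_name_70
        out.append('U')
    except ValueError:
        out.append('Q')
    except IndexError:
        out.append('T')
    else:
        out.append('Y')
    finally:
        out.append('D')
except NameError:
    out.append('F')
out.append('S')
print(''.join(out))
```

Execution trace: 'W' (try body) → 'D' (finally) → 'F' (outer except NameError) → 'S' (after the try/except). Output: WDFS

Answer: WDFS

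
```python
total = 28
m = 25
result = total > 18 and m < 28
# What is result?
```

Trace:
`total = 28` → total = 28
`m = 25` → m = 25
`result = total > 18 and m < 28` → result = True
So result = True

Answer: True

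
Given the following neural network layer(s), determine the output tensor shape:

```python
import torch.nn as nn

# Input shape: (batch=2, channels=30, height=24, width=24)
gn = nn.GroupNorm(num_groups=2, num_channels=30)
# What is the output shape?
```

Input: (2, 30, 24, 24) -> Output: (2, 30, 24, 24)

Answer: (2, 30, 24, 24)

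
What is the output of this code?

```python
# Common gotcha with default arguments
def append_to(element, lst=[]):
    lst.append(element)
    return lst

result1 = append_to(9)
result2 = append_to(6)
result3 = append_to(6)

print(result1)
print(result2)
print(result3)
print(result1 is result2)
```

Key concept: mutable default argument gotcha.
Step by step:
`result1 = append_to(9)` → result1 = [9]
`result2 = append_to(6)` → result1 = [9, 6] (same object as result2); result2 = [9, 6] (same object as result1)
`result3 = append_to(6)` → result1 = [9, 6, 6] (same object as result2, result3); result2 = [9, 6, 6] (same object as result1, result3); result3 = [9, 6, 6] (same object as result1, result2)
`print(result1)` → prints [9, 6, 6]
`print(result2)` → prints [9, 6, 6]
`print(result3)` → prints [9, 6, 6]
`print(result1 is result2)` → prints True

Answer:
[9, 6, 6]
[9, 6, 6]
[9, 6, 6]
True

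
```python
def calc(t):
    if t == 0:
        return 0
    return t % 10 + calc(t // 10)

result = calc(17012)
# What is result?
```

Sum of digits of 17012: 2 + 1 + 0 + 7 + 1 = 11

Answer: 11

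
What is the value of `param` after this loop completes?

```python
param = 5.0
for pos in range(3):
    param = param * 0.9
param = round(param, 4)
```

Exponential decay: 5.0 * 0.9^3
`param` takes the values: 5.0 → 4.5 → 4.05 → 3.645

Answer: 3.645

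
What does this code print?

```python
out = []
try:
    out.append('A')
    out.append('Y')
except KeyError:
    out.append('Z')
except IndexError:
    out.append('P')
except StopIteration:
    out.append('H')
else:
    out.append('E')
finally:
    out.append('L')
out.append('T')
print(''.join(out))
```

Execution trace: 'A' (try body) → 'Y' (try body, no exception) → 'E' (else) → 'L' (finally) → 'T' (after the try/except). Output: AYELT

Answer: AYELT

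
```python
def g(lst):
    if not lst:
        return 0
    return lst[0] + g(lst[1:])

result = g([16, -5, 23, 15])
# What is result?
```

16 + (-5) + 23 + 15 + 0 = 49

Answer: 49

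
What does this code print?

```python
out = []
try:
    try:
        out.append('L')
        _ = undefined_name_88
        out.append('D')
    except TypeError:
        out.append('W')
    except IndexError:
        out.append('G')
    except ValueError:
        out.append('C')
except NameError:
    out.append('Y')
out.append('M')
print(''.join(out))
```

Execution trace: 'L' (try body) → 'Y' (outer except NameError) → 'M' (after the try/except). Output: LYM

Answer: LYM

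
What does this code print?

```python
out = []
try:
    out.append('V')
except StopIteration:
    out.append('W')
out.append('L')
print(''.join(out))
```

Execution trace: 'V' (try body, no exception) → 'L' (after the try/except). Output: VL

Answer: VL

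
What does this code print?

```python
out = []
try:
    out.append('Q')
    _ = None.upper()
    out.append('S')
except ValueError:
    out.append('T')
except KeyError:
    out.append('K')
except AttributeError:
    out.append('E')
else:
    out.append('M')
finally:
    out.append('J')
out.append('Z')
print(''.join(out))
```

Execution trace: 'Q' (try body) → 'E' (except AttributeError) → 'J' (finally) → 'Z' (after the try/except). Output: QEJZ

Answer: QEJZ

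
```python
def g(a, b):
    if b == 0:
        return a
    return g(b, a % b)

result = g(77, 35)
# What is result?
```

g(77, 35) -> g(35, 7) -> g(7, 0) -> 7

Answer: 7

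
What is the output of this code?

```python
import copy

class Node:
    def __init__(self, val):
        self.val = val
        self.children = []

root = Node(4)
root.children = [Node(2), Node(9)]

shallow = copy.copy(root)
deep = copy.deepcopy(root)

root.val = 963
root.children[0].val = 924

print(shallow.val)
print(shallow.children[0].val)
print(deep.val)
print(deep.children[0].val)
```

Key concept: deep copy with custom objects.
Step by step:
`root = Node(4)` → root = Node(val=4, children=[])
`root.children = [Node(2), Node(9)]` → root = Node(val=4, children=[Node(val=2, children=[]), Node(val=9, children=[])])
`shallow = copy.copy(root)` → shallow = Node(val=4, children=[Node(val=2, children=[]), Node(val=9, children=[])])
`deep = copy.deepcopy(root)` → deep = Node(val=4, children=[Node(val=2, children=[]), Node(val=9, children=[])])
`root.val = 963` → root = Node(val=963, children=[Node(val=2, children=[]), Node(val=9, children=[])])
`root.children[0].val = 924` → root = Node(val=963, children=[Node(val=924, children=[]), Node(val=9, children=[])]); shallow = Node(val=4, children=[Node(val=924, children=[]), Node(val=9, children=[])])
`print(shallow.val)` → prints 4
`print(shallow.children[0].val)` → prints 924
`print(deep.val)` → prints 4
`print(deep.children[0].val)` → prints 2

Answer:
4
924
4
2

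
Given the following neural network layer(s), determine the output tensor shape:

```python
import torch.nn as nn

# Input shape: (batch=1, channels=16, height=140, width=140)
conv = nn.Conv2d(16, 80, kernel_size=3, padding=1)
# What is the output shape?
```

Input: (1, 16, 140, 140) -> Output: (1, 80, 140, 140)

Answer: (1, 80, 140, 140)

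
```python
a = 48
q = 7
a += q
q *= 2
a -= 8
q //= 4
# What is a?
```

Trace:
`a = 48` → a = 48
`q = 7` → q = 7
`a += q` → a = 55
`q *= 2` → q = 14
`a -= 8` → a = 47
`q //= 4` → q = 3
So a = 47

Answer: 47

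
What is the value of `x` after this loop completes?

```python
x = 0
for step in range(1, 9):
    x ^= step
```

XOR of 1 to 8
`x` takes the values: 0 → 1 → 3 → 0 → 4 → 1 → 7 → 0 → 8

Answer: 8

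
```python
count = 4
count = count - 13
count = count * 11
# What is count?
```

Trace:
`count = 4` → count = 4
`count = count - 13` → count = -9
`count = count * 11` → count = -99
So count = -99

Answer: -99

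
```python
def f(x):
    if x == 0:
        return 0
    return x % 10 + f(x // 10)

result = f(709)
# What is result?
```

Sum of digits of 709: 9 + 0 + 7 = 16

Answer: 16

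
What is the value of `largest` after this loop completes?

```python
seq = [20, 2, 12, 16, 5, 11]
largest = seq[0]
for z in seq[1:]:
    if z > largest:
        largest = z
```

Maximum of [20, 2, 12, 16, 5, 11]
`largest` takes the values: 20

Answer: 20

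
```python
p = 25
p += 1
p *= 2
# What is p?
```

Trace:
`p = 25` → p = 25
`p += 1` → p = 26
`p *= 2` → p = 52
So p = 52

Answer: 52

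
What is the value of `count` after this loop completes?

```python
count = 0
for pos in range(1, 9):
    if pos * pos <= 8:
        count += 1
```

Count numbers where pos² ≤ 8
`count` takes the values: 0 → 1 → 2

Answer: 2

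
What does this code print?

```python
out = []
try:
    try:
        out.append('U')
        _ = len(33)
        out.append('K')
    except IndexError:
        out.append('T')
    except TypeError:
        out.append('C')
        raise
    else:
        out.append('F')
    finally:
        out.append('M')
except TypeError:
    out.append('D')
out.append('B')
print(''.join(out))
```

Execution trace: 'U' (inner try body) → 'C' (inner except TypeError) → 'M' (inner finally) → 'D' (outer except TypeError) → 'B' (after the try/except). Output: UCMDB

Answer: UCMDB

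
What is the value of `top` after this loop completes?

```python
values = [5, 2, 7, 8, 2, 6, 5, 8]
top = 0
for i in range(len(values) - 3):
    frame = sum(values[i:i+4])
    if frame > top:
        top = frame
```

Max sum of 4-element window in [5, 2, 7, 8, 2, 6, 5, 8]
`top` takes the values: 0 → 22 → 23

Answer: 23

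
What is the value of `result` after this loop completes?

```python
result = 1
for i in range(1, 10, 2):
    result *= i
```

Product of 1, 3, 5, ... up to 9
`result` takes the values: 1 → 3 → 15 → 105 → 945

Answer: 945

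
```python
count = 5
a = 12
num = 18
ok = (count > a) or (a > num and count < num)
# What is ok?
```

Trace:
`count = 5` → count = 5
`a = 12` → a = 12
`num = 18` → num = 18
`ok = (count > a) or (a > num and count < num)` → ok = False
So ok = False

Answer: False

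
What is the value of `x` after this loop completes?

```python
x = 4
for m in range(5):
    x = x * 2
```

Multiply by 2, 5 times: 4 * 2^5 = 128
`x` takes the values: 4 → 8 → 16 → 32 → 64 → 128

Answer: 128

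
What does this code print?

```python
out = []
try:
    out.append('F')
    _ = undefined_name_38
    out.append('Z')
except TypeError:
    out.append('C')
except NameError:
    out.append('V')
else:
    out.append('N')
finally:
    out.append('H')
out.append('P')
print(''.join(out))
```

Execution trace: 'F' (try body) → 'V' (except NameError) → 'H' (finally) → 'P' (after the try/except). Output: FVHP

Answer: FVHP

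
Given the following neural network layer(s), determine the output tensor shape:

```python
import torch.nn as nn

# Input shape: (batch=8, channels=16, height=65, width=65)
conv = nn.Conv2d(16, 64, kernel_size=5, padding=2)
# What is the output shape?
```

Input: (8, 16, 65, 65) -> Output: (8, 64, 65, 65)

Answer: (8, 64, 65, 65)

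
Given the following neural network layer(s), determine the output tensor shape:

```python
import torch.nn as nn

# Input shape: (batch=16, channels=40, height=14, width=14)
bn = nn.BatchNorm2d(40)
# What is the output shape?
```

Input: (16, 40, 14, 14) -> Output: (16, 40, 14, 14)

Answer: (16, 40, 14, 14)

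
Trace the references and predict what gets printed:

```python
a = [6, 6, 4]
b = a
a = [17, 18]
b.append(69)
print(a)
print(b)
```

Key concept: rebinding vs mutation: a is rebound to a new list, b still points at the original.
Step by step:
`a = [6, 6, 4]` → a = [6, 6, 4]
`b = a` → b = [6, 6, 4] (same object as a)
`a = [17, 18]` → a = [17, 18]
`b.append(69)` → b = [6, 6, 4, 69]
`print(a)` → prints [17, 18]
`print(b)` → prints [6, 6, 4, 69]

Answer:
[17, 18]
[6, 6, 4, 69]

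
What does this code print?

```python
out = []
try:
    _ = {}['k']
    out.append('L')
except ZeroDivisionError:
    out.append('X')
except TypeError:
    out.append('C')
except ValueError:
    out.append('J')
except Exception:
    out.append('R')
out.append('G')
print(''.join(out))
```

Execution trace: 'R' (except Exception) → 'G' (after the try/except). Output: RG

Answer: RG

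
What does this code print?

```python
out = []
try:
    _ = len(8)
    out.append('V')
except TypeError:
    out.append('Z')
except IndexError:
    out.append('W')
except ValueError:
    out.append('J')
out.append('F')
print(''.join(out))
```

Execution trace: 'Z' (except TypeError) → 'F' (after the try/except). Output: ZF

Answer: ZF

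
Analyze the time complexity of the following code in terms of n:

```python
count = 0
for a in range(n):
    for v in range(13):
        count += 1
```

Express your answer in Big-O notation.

Each loop level contributes: n × 1. Multiplying the contributions gives O(n).

Answer: O(n)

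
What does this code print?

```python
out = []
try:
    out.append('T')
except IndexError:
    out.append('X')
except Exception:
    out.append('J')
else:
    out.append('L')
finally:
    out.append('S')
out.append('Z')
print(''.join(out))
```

Execution trace: 'T' (try body, no exception) → 'L' (else) → 'S' (finally) → 'Z' (after the try/except). Output: TLSZ

Answer: TLSZ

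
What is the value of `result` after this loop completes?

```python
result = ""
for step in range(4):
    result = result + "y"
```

Repeat 'y' 4 times
`result` takes the values: "" → "y" → "yy" → "yyy" → "yyyy"

Answer: "yyyy"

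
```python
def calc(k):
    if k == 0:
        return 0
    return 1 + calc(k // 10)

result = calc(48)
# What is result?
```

Count of digits of 48: 2

Answer: 2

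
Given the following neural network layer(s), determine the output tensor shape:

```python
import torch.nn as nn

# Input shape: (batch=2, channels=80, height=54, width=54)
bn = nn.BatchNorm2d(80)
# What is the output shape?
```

Input: (2, 80, 54, 54) -> Output: (2, 80, 54, 54)

Answer: (2, 80, 54, 54)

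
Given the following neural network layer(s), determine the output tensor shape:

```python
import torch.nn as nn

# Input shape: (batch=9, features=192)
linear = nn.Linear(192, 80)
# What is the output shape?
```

Input: (9, 192) -> Output: (9, 80)

Answer: (9, 80)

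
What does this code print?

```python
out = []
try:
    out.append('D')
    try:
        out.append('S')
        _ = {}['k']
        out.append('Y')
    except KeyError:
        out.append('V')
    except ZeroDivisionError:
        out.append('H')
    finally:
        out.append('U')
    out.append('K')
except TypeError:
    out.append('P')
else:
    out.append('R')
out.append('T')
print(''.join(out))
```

Execution trace: 'D' (try body) → 'S' (inner try body) → 'V' (inner except KeyError) → 'U' (inner finally) → 'K' (try body, no exception) → 'R' (else) → 'T' (after the try/except). Output: DSVUKRT

Answer: DSVUKRT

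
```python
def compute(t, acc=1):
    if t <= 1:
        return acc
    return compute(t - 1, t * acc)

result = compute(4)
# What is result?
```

Accumulator trace (n, acc): (4, 1) -> (3, 4) -> (2, 12) -> (1, 24) -> return 24

Answer: 24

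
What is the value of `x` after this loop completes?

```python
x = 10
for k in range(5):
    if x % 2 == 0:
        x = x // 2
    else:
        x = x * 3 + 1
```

Collatz-style transformation from 10
`x` takes the values: 10 → 5 → 16 → 8 → 4 → 2

Answer: 2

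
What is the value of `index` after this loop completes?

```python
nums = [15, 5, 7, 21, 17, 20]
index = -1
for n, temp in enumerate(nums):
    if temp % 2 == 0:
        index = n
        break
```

First even number index in [15, 5, 7, 21, 17, 20]
`index` takes the values: -1 → 5

Answer: 5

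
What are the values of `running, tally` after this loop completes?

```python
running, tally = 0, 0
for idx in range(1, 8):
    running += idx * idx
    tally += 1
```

Sum of squares and count
`running, tally` takes the values: (0, 0) → (1, 0) → (1, 1) → (5, 1) → (5, 2) → (14, 2) → (14, 3) → (30, 3) → (30, 4) → (55, 4) → (55, 5) → (91, 5) → (91, 6) → (140, 6) → (140, 7)

Answer: 140, 7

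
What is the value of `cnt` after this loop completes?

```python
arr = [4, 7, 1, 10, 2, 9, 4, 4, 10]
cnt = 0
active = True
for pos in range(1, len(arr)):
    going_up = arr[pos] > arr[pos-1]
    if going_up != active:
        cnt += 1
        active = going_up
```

Count direction changes in [4, 7, 1, 10, 2, 9, 4, 4, 10]
`cnt` takes the values: 0 → 1 → 2 → 3 → 4 → 5 → 6

Answer: 6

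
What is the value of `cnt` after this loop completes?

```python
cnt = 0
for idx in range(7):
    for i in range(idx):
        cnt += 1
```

Triangle number: 0+1+2+...+6
`cnt` takes the values: 0 → 1 → 2 → 3 → 4 → 5 → 6 → 7 → 8 → 9 → 10 → 11 → 12 → 13 → 14 → 15 → 16 → 17 → 18 → 19 → 20 → 21

Answer: 21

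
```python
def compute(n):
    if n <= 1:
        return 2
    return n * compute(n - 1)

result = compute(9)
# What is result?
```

compute(9) = 9 * 8 * 7 * 6 * 5 * 4 * 3 * 2 * 2 = 725760

Answer: 725760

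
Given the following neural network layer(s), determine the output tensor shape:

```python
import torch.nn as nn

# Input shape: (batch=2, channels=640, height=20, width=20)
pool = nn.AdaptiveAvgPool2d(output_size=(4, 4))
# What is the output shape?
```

Input: (2, 640, 20, 20) -> Output: (2, 640, 4, 4)

Answer: (2, 640, 4, 4)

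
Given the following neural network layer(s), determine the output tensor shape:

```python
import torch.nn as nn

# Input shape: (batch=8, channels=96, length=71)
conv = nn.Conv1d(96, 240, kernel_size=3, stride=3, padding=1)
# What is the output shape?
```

Input: (8, 96, 71) -> Output: (8, 240, 24)

Answer: (8, 240, 24)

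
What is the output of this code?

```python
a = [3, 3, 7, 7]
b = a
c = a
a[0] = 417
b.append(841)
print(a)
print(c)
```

Key concept: multiple aliases.
Step by step:
`a = [3, 3, 7, 7]` → a = [3, 3, 7, 7]
`b = a` → b = [3, 3, 7, 7] (same object as a)
`c = a` → c = [3, 3, 7, 7] (same object as a, b)
`a[0] = 417` → a = [417, 3, 7, 7] (same object as b, c); b = [417, 3, 7, 7] (same object as a, c); c = [417, 3, 7, 7] (same object as a, b)
`b.append(841)` → a = [417, 3, 7, 7, 841] (same object as b, c); b = [417, 3, 7, 7, 841] (same object as a, c); c = [417, 3, 7, 7, 841] (same object as a, b)
`print(a)` → prints [417, 3, 7, 7, 841]
`print(c)` → prints [417, 3, 7, 7, 841]

Answer:
[417, 3, 7, 7, 841]
[417, 3, 7, 7, 841]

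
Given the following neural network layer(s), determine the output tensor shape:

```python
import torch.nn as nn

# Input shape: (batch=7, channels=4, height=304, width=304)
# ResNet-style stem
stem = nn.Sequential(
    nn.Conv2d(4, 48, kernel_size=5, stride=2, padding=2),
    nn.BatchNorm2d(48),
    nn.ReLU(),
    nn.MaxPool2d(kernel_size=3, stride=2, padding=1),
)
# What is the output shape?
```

Input: (7, 4, 304, 304) -> after Conv2d 5x5 stride=2: (7, 48, 152, 152) -> Output: (7, 48, 76, 76)

Answer: (7, 48, 76, 76)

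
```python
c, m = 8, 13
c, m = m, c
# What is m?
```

Trace:
`c, m = 8, 13` → c = 8; m = 13
`c, m = m, c` → c = 13; m = 8
So m = 8

Answer: 8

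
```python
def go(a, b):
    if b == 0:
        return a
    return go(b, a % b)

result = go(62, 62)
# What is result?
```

go(62, 62) -> go(62, 0) -> 62

Answer: 62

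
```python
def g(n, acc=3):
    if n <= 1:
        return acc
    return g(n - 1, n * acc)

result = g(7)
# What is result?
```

Accumulator trace (n, acc): (7, 3) -> (6, 21) -> (5, 126) -> (4, 630) -> (3, 2520) -> (2, 7560) -> (1, 15120) -> return 15120

Answer: 15120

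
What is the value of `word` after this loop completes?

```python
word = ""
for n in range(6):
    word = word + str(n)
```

Concatenate digits 0 to 5
`word` takes the values: "" → "0" → "01" → "012" → "0123" → "01234" → "012345"

Answer: "012345"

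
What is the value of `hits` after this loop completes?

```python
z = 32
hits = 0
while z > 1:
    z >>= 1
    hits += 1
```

Count right shifts until 1
`hits` takes the values: 0 → 1 → 2 → 3 → 4 → 5

Answer: 5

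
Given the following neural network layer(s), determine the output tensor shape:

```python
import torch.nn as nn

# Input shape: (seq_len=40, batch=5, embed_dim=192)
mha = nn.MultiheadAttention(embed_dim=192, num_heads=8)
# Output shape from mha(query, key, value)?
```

Input: (40, 5, 192) -> Output: (40, 5, 192)

Answer: (40, 5, 192)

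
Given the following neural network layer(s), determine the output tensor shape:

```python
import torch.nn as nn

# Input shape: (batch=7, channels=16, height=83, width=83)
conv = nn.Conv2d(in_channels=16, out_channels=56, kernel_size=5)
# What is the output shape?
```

Input: (7, 16, 83, 83) -> Output: (7, 56, 79, 79)

Answer: (7, 56, 79, 79)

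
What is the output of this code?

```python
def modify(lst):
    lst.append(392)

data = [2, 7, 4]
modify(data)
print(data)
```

Key concept: function modifies passed list.
Step by step:
`data = [2, 7, 4]` → data = [2, 7, 4]
`modify(data)` → data = [2, 7, 4, 392]
`print(data)` → prints [2, 7, 4, 392]

Answer: [2, 7, 4, 392]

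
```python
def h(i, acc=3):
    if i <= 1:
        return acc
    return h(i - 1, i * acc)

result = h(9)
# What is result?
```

Accumulator trace (n, acc): (9, 3) -> (8, 27) -> (7, 216) -> (6, 1512) -> (5, 9072) -> (4, 45360) -> (3, 181440) -> (2, 544320) -> (1, 1088640) -> return 1088640

Answer: 1088640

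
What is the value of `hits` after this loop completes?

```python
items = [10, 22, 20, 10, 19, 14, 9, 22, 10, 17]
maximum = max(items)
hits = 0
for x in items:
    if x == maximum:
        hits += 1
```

Count of max value 22 in [10, 22, 20, 10, 19, 14, 9, 22, 10, 17]
`hits` takes the values: 0 → 1 → 2

Answer: 2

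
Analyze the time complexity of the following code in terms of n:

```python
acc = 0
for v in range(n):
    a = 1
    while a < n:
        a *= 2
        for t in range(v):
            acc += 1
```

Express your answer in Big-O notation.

Each loop level contributes: n × log n × n. Multiplying the contributions gives O(n^2 log n).

Answer: O(n^2 log n)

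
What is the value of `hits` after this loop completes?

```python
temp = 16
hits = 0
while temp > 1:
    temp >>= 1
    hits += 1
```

Count right shifts until 1
`hits` takes the values: 0 → 1 → 2 → 3 → 4

Answer: 4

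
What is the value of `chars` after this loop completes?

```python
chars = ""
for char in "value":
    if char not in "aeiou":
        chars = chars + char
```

Remove vowels from 'value'
`chars` takes the values: "" → "v" → "vl"

Answer: "vl"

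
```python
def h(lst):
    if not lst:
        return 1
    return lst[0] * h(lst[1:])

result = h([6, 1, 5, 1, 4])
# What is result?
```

Product over [6, 1, 5, 1, 4] = 6 * 1 * 5 * 1 * 4 = 120

Answer: 120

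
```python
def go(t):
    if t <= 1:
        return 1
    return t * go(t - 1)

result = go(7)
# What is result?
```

go(7) = 7 * 6 * 5 * 4 * 3 * 2 * 1 = 5040

Answer: 5040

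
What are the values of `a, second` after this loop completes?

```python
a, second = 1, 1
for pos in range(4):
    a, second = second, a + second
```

Fibonacci: after 4 iterations
`a, second` takes the values: (1, 1) → (1, 2) → (2, 3) → (3, 5) → (5, 8)

Answer: 5, 8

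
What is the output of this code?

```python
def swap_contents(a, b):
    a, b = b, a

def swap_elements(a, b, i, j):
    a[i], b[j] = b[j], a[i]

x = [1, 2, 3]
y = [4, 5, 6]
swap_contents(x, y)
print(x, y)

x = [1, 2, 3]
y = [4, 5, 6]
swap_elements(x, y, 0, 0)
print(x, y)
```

Key concept: parameter rebinding vs mutation.
Step by step:
`x = [1, 2, 3]` → x = [1, 2, 3]
`y = [4, 5, 6]` → y = [4, 5, 6]
`swap_contents(x, y)` → no visible change to tracked variables
`print(x, y)` → prints [1, 2, 3] [4, 5, 6]
`x = [1, 2, 3]` → x = [1, 2, 3]
`y = [4, 5, 6]` → y = [4, 5, 6]
`swap_elements(x, y, 0, 0)` → x = [4, 2, 3]; y = [1, 5, 6]
`print(x, y)` → prints [4, 2, 3] [1, 5, 6]

Answer:
[1, 2, 3] [4, 5, 6]
[4, 2, 3] [1, 5, 6]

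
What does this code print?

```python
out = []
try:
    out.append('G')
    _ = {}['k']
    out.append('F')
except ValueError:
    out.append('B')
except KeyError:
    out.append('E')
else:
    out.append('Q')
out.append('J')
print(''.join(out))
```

Execution trace: 'G' (try body) → 'E' (except KeyError) → 'J' (after the try/except). Output: GEJ

Answer: GEJ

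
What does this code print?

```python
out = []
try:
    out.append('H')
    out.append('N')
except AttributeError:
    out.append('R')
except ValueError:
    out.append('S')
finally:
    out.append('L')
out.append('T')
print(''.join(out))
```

Execution trace: 'H' (try body) → 'N' (try body, no exception) → 'L' (finally) → 'T' (after the try/except). Output: HNLT

Answer: HNLT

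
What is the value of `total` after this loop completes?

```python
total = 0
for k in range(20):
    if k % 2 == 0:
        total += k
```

Sum of even numbers 0 to 19
`total` takes the values: 0 → 2 → 6 → 12 → 20 → 30 → 42 → 56 → 72 → 90

Answer: 90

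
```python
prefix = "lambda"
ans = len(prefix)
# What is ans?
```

Trace:
`prefix = "lambda"` → prefix = 'lambda'
`ans = len(prefix)` → ans = 6
So ans = 6

Answer: 6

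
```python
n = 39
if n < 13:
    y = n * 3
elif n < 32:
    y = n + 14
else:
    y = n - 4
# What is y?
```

Trace:
`n = 39` → n = 39
`if n < 13: ...` → n < 13 is False, n < 32 is False, take else branch → y = 35
So y = 35

Answer: 35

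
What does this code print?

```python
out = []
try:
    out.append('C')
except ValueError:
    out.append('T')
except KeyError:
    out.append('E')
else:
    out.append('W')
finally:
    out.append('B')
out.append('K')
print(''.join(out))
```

Execution trace: 'C' (try body, no exception) → 'W' (else) → 'B' (finally) → 'K' (after the try/except). Output: CWBK

Answer: CWBK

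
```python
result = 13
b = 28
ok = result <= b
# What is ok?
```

Trace:
`result = 13` → result = 13
`b = 28` → b = 28
`ok = result <= b` → ok = True
So ok = True

Answer: True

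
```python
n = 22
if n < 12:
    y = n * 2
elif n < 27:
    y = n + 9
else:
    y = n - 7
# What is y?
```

Trace:
`n = 22` → n = 22
`if n < 12: ...` → n < 12 is False, n < 27 is True → y = 31
So y = 31

Answer: 31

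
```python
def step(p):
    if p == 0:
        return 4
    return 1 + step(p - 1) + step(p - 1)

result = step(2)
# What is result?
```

step(p) = 1 + 2·step(p-1), step(0)=4. Closed form: (4+1)·2^2 - 1 = 19.

Answer: 19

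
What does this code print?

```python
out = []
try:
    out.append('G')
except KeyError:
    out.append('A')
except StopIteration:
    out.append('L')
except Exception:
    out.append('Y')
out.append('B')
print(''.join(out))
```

Execution trace: 'G' (try body, no exception) → 'B' (after the try/except). Output: GB

Answer: GB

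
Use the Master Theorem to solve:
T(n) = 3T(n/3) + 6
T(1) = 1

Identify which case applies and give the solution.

a=3, b=3, f(n)=6. log_3(3) = 1. Since c=0 < 1, Case 1 applies: T(n) = Θ(n^log_b(a)) = O(n).

Answer: O(n) - Case 1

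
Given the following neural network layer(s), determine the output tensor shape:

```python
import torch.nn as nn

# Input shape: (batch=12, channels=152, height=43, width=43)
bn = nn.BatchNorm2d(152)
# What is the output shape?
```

Input: (12, 152, 43, 43) -> Output: (12, 152, 43, 43)

Answer: (12, 152, 43, 43)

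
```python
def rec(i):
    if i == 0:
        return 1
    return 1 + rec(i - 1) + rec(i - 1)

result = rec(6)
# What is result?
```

rec(i) = 1 + 2·rec(i-1), rec(0)=1. Closed form: (1+1)·2^6 - 1 = 127.

Answer: 127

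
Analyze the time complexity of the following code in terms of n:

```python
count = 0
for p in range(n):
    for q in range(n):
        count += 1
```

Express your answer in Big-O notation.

Each loop level contributes: n × n. Multiplying the contributions gives O(n^2).

Answer: O(n^2)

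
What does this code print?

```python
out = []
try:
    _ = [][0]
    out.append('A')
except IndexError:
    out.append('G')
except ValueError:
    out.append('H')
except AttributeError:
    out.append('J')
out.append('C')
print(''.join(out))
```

Execution trace: 'G' (except IndexError) → 'C' (after the try/except). Output: GC

Answer: GC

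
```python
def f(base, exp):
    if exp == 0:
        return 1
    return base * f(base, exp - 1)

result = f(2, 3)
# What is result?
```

f(2, 3) = 2 * 2 * 2 = 8

Answer: 8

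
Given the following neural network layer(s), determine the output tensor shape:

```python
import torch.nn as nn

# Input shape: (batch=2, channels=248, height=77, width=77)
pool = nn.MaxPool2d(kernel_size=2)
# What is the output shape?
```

Input: (2, 248, 77, 77) -> Output: (2, 248, 38, 38)

Answer: (2, 248, 38, 38)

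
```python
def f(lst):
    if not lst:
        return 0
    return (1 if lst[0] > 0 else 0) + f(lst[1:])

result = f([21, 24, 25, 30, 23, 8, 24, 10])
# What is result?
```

Count of positive elements in [21, 24, 25, 30, 23, 8, 24, 10] = 8

Answer: 8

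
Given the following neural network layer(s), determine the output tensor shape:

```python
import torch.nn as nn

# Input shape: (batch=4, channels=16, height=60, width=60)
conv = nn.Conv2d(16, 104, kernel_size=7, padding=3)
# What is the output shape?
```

Input: (4, 16, 60, 60) -> Output: (4, 104, 60, 60)

Answer: (4, 104, 60, 60)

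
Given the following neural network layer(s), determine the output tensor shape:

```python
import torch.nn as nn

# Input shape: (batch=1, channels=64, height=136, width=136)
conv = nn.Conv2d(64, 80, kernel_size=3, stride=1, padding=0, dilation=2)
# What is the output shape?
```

Input: (1, 64, 136, 136) -> Output: (1, 80, 132, 132)

Answer: (1, 80, 132, 132)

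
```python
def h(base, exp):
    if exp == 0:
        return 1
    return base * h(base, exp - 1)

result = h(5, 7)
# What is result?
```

h(5, 7) = 5 * 5 * 5 * 5 * 5 * 5 * 5 = 78125

Answer: 78125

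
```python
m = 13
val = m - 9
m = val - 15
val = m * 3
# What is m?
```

Trace:
`m = 13` → m = 13
`val = m - 9` → val = 4
`m = val - 15` → m = -11
`val = m * 3` → val = -33
So m = -11

Answer: -11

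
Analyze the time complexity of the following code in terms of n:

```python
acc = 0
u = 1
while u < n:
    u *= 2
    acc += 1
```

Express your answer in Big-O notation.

Each loop level contributes: log n. Multiplying the contributions gives O(log n).

Answer: O(log n)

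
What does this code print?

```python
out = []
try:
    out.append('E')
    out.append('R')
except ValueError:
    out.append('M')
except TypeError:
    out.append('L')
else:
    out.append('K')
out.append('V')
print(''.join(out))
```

Execution trace: 'E' (try body) → 'R' (try body, no exception) → 'K' (else) → 'V' (after the try/except). Output: ERKV

Answer: ERKV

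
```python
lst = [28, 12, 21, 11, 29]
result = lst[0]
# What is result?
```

Trace:
`lst = [28, 12, 21, 11, 29]` → lst = [28, 12, 21, 11, 29]
`result = lst[0]` → result = 28
So result = 28

Answer: 28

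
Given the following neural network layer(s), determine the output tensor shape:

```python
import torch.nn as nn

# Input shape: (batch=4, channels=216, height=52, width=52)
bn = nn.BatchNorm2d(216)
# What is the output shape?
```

Input: (4, 216, 52, 52) -> Output: (4, 216, 52, 52)

Answer: (4, 216, 52, 52)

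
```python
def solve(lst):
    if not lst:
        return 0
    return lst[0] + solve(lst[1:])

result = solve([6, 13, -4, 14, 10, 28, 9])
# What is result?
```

6 + 13 + (-4) + 14 + 10 + 28 + 9 + 0 = 76

Answer: 76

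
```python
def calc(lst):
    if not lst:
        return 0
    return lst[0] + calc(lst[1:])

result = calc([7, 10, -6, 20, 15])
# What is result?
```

7 + 10 + (-6) + 20 + 15 + 0 = 46

Answer: 46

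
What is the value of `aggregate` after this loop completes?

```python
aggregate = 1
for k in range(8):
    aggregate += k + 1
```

Start at 1, add 1 to 8 = 37
`aggregate` takes the values: 1 → 2 → 4 → 7 → 11 → 16 → 22 → 29 → 37

Answer: 37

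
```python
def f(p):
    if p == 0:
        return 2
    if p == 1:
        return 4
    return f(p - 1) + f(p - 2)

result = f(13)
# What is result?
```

Build up from base cases: f(0)=2, f(1)=4, f(2)=6, f(3)=10, f(4)=16, f(5)=26, f(6)=42, ..., f(13)=1220

Answer: 1220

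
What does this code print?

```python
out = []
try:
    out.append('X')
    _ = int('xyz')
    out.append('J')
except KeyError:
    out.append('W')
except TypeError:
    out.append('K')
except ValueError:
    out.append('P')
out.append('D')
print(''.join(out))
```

Execution trace: 'X' (try body) → 'P' (except ValueError) → 'D' (after the try/except). Output: XPD

Answer: XPD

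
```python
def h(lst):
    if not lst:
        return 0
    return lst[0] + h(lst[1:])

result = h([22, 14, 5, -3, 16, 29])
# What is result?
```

22 + 14 + 5 + (-3) + 16 + 29 + 0 = 83

Answer: 83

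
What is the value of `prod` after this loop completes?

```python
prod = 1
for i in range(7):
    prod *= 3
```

3^7 = 2187
`prod` takes the values: 1 → 3 → 9 → 27 → 81 → 243 → 729 → 2187

Answer: 2187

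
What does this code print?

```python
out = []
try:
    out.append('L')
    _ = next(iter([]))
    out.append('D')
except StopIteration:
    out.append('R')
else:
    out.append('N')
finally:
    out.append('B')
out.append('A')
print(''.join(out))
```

Execution trace: 'L' (try body) → 'R' (except StopIteration) → 'B' (finally) → 'A' (after the try/except). Output: LRBA

Answer: LRBA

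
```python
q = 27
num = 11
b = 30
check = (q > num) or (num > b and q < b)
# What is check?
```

Trace:
`q = 27` → q = 27
`num = 11` → num = 11
`b = 30` → b = 30
`check = (q > num) or (num > b and q < b)` → check = True
So check = True

Answer: True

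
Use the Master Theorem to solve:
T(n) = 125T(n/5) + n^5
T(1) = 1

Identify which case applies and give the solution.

a=125, b=5, f(n)=n^5. log_5(125) = 3. Since c=5 > 3 and the regularity condition holds (125(n/5)^5 = (125/5^5)n^5 with 125/5^5 < 1), Case 3 applies: T(n) = Θ(f(n)) = O(n^5).

Answer: O(n^5) - Case 3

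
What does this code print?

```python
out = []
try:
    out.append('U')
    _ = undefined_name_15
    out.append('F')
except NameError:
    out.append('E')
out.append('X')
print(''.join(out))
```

Execution trace: 'U' (try body) → 'E' (except NameError) → 'X' (after the try/except). Output: UEX

Answer: UEX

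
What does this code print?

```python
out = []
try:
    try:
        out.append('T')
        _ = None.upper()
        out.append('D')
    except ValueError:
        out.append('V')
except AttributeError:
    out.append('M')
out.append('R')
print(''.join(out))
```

Execution trace: 'T' (inner try body) → 'M' (outer except AttributeError) → 'R' (after the try/except). Output: TMR

Answer: TMR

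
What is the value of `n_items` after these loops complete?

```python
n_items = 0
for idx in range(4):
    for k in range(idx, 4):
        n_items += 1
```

Upper triangle: 4 + 3 + ... + 1
`n_items` takes the values: 0 → 1 → 2 → 3 → 4 → 5 → 6 → 7 → 8 → 9 → 10

Answer: 10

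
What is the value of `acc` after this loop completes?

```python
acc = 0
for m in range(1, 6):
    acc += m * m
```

Sum of squares 1² to 5² = 55
`acc` takes the values: 0 → 1 → 5 → 14 → 30 → 55

Answer: 55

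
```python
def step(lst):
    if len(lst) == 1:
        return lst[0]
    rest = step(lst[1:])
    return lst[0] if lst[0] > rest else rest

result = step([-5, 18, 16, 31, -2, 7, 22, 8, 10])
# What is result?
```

Recursive max over [-5, 18, 16, 31, -2, 7, 22, 8, 10] = 31

Answer: 31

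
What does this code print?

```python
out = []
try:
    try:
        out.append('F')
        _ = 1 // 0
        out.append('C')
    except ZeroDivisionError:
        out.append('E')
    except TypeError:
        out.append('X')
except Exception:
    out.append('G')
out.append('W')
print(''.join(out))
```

Execution trace: 'F' (inner try body) → 'E' (inner except ZeroDivisionError) → 'W' (after the try/except). Output: FEW

Answer: FEW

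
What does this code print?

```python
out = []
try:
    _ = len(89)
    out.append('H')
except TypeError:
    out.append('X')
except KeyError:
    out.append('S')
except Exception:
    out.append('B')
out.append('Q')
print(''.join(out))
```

Execution trace: 'X' (except TypeError) → 'Q' (after the try/except). Output: XQ

Answer: XQ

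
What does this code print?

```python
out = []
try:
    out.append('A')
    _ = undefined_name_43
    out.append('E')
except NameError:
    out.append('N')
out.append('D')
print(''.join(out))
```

Execution trace: 'A' (try body) → 'N' (except NameError) → 'D' (after the try/except). Output: AND

Answer: AND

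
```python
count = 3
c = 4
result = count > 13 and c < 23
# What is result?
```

Trace:
`count = 3` → count = 3
`c = 4` → c = 4
`result = count > 13 and c < 23` → result = False
So result = False

Answer: False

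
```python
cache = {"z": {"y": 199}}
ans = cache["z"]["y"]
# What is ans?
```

Trace:
`cache = {"z": {"y": 199}}` → cache = {'z': {'y': 199}}
`ans = cache["z"]["y"]` → ans = 199
So ans = 199

Answer: 199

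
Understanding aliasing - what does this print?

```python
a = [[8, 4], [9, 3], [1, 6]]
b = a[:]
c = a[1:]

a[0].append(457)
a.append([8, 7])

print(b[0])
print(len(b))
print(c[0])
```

Key concept: slice with nested mutation.
Step by step:
`a = [[8, 4], [9, 3], [1, 6]]` → a = [[8, 4], [9, 3], [1, 6]]
`b = a[:]` → b = [[8, 4], [9, 3], [1, 6]]
`c = a[1:]` → c = [[9, 3], [1, 6]]
`a[0].append(457)` → a = [[8, 4, 457], [9, 3], [1, 6]]; b = [[8, 4, 457], [9, 3], [1, 6]]
`a.append([8, 7])` → a = [[8, 4, 457], [9, 3], [1, 6], [8, 7]]
`print(b[0])` → prints [8, 4, 457]
`print(len(b))` → prints 3
`print(c[0])` → prints [9, 3]

Answer:
[8, 4, 457]
3
[9, 3]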